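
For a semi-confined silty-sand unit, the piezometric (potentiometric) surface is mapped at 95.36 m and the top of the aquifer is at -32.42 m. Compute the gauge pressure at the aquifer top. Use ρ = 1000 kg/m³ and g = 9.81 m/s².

Pressure head at the aquifer top: ψ = h − z = 95.36 − (-32.42) = 127.78 m.
P = ρgψ = 1000 × 9.81 × 127.78 = 1253522 Pa ≈ 1250 kPa.

P ≈ 1250 kPa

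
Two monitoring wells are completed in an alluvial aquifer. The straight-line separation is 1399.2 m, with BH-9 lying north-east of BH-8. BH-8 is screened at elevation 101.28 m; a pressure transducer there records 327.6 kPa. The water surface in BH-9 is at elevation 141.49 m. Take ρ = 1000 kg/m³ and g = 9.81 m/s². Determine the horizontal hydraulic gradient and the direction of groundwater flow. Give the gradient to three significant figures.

Pressure head at BH-8: ψ = P/(ρg) = 327.6×1000 / (1000 × 9.81) = 33.39 m.
Total head at BH-8: h = z + ψ = 101.28 + 33.39 = 134.67 m.
Total head at BH-9: h = 141.49 m (water level in the piezometer is the total head).
Head difference: h(BH-8) − h(BH-9) = 134.67 − 141.49 = -6.82 m.
Hydraulic gradient: i = |Δh| / L = 6.82 / 1399.2 = 0.00487.
Flow is from higher to lower head: from BH-9 toward BH-8, i.e. toward the south-west.

i ≈ 0.00487; groundwater flows toward the south-west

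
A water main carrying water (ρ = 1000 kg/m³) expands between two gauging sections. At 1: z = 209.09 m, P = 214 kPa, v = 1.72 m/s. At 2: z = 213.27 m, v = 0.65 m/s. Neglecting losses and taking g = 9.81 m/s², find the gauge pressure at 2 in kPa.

Pressure head at 1: ψ₁ = P₁/(ρg) = 214×1000 / (1000 × 9.81) = 21.81 m.
Velocity heads: v₁²/2g = 1.72²/19.62 = 0.151 m; v₂²/2g = 0.65²/19.62 = 0.022 m.
Total head H = z₁ + ψ₁ + v₁²/2g = 209.09 + 21.81 + 0.151 = 231.05 m.
ψ₂ = H − z₂ − v₂²/2g = 231.05 − 213.27 − 0.022 = 17.76 m.
P₂ = ρgψ₂ = 1000 × 9.81 × 17.76 ≈ 174 kPa.

P₂ ≈ 174 kPa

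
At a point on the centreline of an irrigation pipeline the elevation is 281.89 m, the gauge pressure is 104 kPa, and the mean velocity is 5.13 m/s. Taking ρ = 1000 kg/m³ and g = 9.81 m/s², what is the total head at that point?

h ≈ 293.83 m

Pressure head ψ = P/(ρg) = 104×1000 / (1000 × 9.81) = 10.60 m.
Velocity head = v²/(2g) = 5.13² / (2 × 9.81) = 1.341 m.
h = z + ψ + v²/(2g) = 281.89 + 10.60 + 1.341 = 293.83 m.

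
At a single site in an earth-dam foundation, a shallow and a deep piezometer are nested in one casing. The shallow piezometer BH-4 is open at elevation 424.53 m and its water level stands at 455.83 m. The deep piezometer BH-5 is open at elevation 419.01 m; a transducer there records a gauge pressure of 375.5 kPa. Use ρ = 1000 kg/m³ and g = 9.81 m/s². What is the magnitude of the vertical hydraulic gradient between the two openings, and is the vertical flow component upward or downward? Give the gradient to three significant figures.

Total head at BH-4: h = 455.83 m (water level in the standpipe).
Pressure head at BH-5: ψ = P/(ρg) = 375.5×1000 / (1000 × 9.81) = 38.28 m.
Total head at BH-5: h = z + ψ = 419.01 + 38.28 = 457.29 m.
Δh = h(BH-4) − h(BH-5) = 455.83 − 457.29 = -1.46 m.
Vertical separation Δz = 424.53 − 419.01 = 5.52 m.
|i_v| = |Δh| / Δz = 1.46 / 5.52 = 0.264.
Head is higher in the deep piezometer, so vertical flow is upward (discharge condition).

|i_v| ≈ 0.264; vertical flow is upward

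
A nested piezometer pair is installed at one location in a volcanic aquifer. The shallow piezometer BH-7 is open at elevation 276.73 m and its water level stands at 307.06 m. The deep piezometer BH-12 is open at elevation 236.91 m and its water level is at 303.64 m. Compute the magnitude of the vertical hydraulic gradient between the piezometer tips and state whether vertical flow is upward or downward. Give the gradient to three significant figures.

|i_v| ≈ 0.0859; vertical flow is downward

Total head at BH-7: h = 307.06 m (water level in the standpipe).
Total head at BH-12: h = 303.64 m.
Δh = h(BH-7) − h(BH-12) = 307.06 − 303.64 = 3.42 m.
Vertical separation Δz = 276.73 − 236.91 = 39.82 m.
|i_v| = |Δh| / Δz = 3.42 / 39.82 = 0.0859.
Head is higher in the shallow piezometer, so vertical flow is downward (recharge condition).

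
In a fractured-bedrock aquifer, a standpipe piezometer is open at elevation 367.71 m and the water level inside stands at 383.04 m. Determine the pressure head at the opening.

ψ ≈ 15.33 m

Total head h = 383.04 m (the water-surface elevation in the piezometer).
Pressure head ψ = h − z = 383.04 − 367.71 = 15.33 m.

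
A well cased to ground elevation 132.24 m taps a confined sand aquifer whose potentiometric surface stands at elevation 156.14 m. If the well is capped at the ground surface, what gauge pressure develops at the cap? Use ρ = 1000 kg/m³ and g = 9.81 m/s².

P ≈ 234 kPa

Head above the cap: Δh = 156.14 − 132.24 = 23.90 m.
P = ρgΔh = 1000 × 9.81 × 23.90 = 234459 Pa ≈ 234 kPa.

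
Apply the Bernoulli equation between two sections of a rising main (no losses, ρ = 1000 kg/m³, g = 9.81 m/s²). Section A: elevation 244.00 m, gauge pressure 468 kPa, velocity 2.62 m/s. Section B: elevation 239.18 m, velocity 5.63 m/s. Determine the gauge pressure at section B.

Pressure head at A: ψ₁ = P₁/(ρg) = 468×1000 / (1000 × 9.81) = 47.71 m.
Velocity heads: v₁²/2g = 2.62²/19.62 = 0.350 m; v₂²/2g = 5.63²/19.62 = 1.616 m.
Total head H = z₁ + ψ₁ + v₁²/2g = 244.00 + 47.71 + 0.350 = 292.06 m.
ψ₂ = H − z₂ − v₂²/2g = 292.06 − 239.18 − 1.616 = 51.26 m.
P₂ = ρgψ₂ = 1000 × 9.81 × 51.26 ≈ 503 kPa.

P₂ ≈ 503 kPa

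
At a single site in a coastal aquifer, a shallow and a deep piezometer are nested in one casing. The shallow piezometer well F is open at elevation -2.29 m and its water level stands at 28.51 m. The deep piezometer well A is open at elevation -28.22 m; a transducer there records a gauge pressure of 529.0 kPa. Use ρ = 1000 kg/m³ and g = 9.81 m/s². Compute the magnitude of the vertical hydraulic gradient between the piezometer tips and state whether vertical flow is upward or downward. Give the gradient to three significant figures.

|i_v| ≈ 0.108; vertical flow is downward

Total head at well F: h = 28.51 m (water level in the standpipe).
Pressure head at well A: ψ = P/(ρg) = 529.0×1000 / (1000 × 9.81) = 53.92 m.
Total head at well A: h = z + ψ = -28.22 + 53.92 = 25.70 m.
Δh = h(well F) − h(well A) = 28.51 − 25.70 = 2.81 m.
Vertical separation Δz = -2.29 − (-28.22) = 25.93 m.
|i_v| = |Δh| / Δz = 2.81 / 25.93 = 0.108.
Head is higher in the shallow piezometer, so vertical flow is downward (recharge condition).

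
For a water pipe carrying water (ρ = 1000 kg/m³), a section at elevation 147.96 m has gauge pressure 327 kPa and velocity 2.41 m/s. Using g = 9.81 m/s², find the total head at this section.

h ≈ 181.59 m

Pressure head ψ = P/(ρg) = 327×1000 / (1000 × 9.81) = 33.33 m.
Velocity head = v²/(2g) = 2.41² / (2 × 9.81) = 0.296 m.
h = z + ψ + v²/(2g) = 147.96 + 33.33 + 0.296 = 181.59 m.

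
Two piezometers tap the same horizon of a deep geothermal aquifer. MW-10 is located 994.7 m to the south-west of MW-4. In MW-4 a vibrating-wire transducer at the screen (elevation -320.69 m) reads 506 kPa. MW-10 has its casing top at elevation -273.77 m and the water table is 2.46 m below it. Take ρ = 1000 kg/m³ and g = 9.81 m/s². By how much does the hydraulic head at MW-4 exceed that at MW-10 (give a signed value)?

Pressure head at MW-4: ψ = P/(ρg) = 506×1000 / (1000 × 9.81) = 51.58 m.
Total head at MW-4: h = z + ψ = -320.69 + 51.58 = -269.11 m.
Total head at MW-10: h = -273.77 − 2.46 = -276.23 m.
Head difference: h(MW-4) − h(MW-10) = -269.11 − (-276.23) = 7.12 m.

Δh ≈ 7.12 m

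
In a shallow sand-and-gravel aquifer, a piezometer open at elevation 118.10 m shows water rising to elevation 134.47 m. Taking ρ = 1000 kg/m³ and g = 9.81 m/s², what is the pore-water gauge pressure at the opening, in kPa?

Pressure head ψ = h − z = 134.47 − 118.10 = 16.37 m.
P = ρgψ = 1000 × 9.81 × 16.37 = 160590 Pa ≈ 161 kPa.

P ≈ 161 kPa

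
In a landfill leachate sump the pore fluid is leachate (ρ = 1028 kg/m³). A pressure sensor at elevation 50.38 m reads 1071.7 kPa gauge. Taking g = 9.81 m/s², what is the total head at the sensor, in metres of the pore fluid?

h ≈ 156.65 m

ψ = P/(ρg) = 1071.7×1000 / (1028 × 9.81) = 106.27 m.
h = z + ψ = 50.38 + 106.27 = 156.65 m.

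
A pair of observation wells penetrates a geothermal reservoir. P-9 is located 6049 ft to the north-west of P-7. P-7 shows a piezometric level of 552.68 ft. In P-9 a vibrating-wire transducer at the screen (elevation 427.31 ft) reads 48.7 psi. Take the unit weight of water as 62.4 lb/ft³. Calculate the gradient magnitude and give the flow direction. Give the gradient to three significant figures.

Total head at P-7: h = 552.68 ft (water level in the piezometer is the total head).
Pressure head at P-9: ψ = 144·P/γ = 144 × 48.7 / 62.4 = 112.38 ft.
Total head at P-9: h = z + ψ = 427.31 + 112.38 = 539.69 ft.
Head difference: h(P-7) − h(P-9) = 552.68 − 539.69 = 12.99 ft.
Hydraulic gradient: i = |Δh| / L = 12.99 / 6049 = 0.00215.
Flow is from higher to lower head: from P-7 toward P-9, i.e. toward the north-west.

i ≈ 0.00215; groundwater flows toward the north-west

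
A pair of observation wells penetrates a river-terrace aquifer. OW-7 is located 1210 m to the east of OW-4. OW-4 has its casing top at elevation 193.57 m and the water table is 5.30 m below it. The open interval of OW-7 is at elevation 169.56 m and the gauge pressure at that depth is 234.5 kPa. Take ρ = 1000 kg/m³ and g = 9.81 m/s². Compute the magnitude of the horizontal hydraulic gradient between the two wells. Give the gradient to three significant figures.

i ≈ 0.00429

Total head at OW-4: h = 193.57 − 5.30 = 188.27 m.
Pressure head at OW-7: ψ = P/(ρg) = 234.5×1000 / (1000 × 9.81) = 23.90 m.
Total head at OW-7: h = z + ψ = 169.56 + 23.90 = 193.46 m.
Head difference: h(OW-4) − h(OW-7) = 188.27 − 193.46 = -5.19 m.
Hydraulic gradient: i = |Δh| / L = 5.19 / 1210 = 0.00429.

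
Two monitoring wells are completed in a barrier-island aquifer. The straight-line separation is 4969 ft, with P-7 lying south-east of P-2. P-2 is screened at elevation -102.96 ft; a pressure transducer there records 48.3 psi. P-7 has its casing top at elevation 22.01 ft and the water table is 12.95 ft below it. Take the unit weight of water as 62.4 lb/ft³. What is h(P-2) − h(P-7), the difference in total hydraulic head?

Δh ≈ -0.56 ft

Pressure head at P-2: ψ = 144·P/γ = 144 × 48.3 / 62.4 = 111.46 ft.
Total head at P-2: h = z + ψ = -102.96 + 111.46 = 8.50 ft.
Total head at P-7: h = 22.01 − 12.95 = 9.06 ft.
Head difference: h(P-2) − h(P-7) = 8.50 − 9.06 = -0.56 ft.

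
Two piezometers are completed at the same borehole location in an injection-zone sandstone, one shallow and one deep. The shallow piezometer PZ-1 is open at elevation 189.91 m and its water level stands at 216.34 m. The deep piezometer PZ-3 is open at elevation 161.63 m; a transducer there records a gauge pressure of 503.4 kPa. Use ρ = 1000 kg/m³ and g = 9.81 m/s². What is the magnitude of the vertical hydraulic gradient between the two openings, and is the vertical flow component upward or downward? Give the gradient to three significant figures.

|i_v| ≈ 0.120; vertical flow is downward

Total head at PZ-1: h = 216.34 m (water level in the standpipe).
Pressure head at PZ-3: ψ = P/(ρg) = 503.4×1000 / (1000 × 9.81) = 51.31 m.
Total head at PZ-3: h = z + ψ = 161.63 + 51.31 = 212.94 m.
Δh = h(PZ-1) − h(PZ-3) = 216.34 − 212.94 = 3.40 m.
Vertical separation Δz = 189.91 − 161.63 = 28.28 m.
|i_v| = |Δh| / Δz = 3.40 / 28.28 = 0.120.
Head is higher in the shallow piezometer, so vertical flow is downward (recharge condition).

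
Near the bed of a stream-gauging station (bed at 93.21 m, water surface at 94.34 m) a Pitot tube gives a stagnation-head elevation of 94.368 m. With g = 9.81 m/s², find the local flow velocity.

v ≈ 0.741 m/s

Near the bed, under hydrostatic conditions, the piezometric head (z + ψ) equals the free-surface elevation, 94.34 m.
Velocity head = total − piezometric = 94.368 − 94.34 = 0.028 m.
v = √(2g·h_v) = √(2 × 9.81 × 0.028) = 0.741 m/s.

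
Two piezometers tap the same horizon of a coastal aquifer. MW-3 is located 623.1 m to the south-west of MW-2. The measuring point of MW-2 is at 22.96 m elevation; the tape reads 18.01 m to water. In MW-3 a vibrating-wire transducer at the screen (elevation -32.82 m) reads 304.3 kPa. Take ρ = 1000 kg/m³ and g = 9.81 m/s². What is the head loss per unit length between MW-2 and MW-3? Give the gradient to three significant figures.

i ≈ 0.0108 m/m

Total head at MW-2: h = 22.96 − 18.01 = 4.95 m.
Pressure head at MW-3: ψ = P/(ρg) = 304.3×1000 / (1000 × 9.81) = 31.02 m.
Total head at MW-3: h = z + ψ = -32.82 + 31.02 = -1.80 m.
Head difference: h(MW-2) − h(MW-3) = 4.95 − (-1.80) = 6.75 m.
Hydraulic gradient: i = |Δh| / L = 6.75 / 623.1 = 0.0108.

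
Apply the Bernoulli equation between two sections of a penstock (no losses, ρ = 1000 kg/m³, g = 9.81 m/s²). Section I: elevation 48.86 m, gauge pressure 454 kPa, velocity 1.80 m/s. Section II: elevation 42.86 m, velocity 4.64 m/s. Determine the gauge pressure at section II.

Pressure head at I: ψ₁ = P₁/(ρg) = 454×1000 / (1000 × 9.81) = 46.28 m.
Velocity heads: v₁²/2g = 1.80²/19.62 = 0.165 m; v₂²/2g = 4.64²/19.62 = 1.097 m.
Total head H = z₁ + ψ₁ + v₁²/2g = 48.86 + 46.28 + 0.165 = 95.31 m.
ψ₂ = H − z₂ − v₂²/2g = 95.31 − 42.86 − 1.097 = 51.35 m.
P₂ = ρgψ₂ = 1000 × 9.81 × 51.35 ≈ 504 kPa.

P₂ ≈ 504 kPa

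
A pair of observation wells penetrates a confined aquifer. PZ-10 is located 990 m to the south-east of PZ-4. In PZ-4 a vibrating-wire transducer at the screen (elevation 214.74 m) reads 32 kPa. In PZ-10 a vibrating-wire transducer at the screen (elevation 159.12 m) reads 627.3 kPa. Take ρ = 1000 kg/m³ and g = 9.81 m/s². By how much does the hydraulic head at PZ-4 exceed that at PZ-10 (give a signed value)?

Δh ≈ -5.06 m

Pressure head at PZ-4: ψ = P/(ρg) = 32×1000 / (1000 × 9.81) = 3.26 m.
Total head at PZ-4: h = z + ψ = 214.74 + 3.26 = 218.00 m.
Pressure head at PZ-10: ψ = P/(ρg) = 627.3×1000 / (1000 × 9.81) = 63.94 m.
Total head at PZ-10: h = z + ψ = 159.12 + 63.94 = 223.06 m.
Head difference: h(PZ-4) − h(PZ-10) = 218.00 − 223.06 = -5.06 m.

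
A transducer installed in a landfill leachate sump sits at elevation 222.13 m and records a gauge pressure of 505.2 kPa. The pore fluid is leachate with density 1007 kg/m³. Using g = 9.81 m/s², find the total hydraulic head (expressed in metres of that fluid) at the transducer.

ψ = P/(ρg) = 505.2×1000 / (1007 × 9.81) = 51.14 m.
h = z + ψ = 222.13 + 51.14 = 273.27 m.

h ≈ 273.27 m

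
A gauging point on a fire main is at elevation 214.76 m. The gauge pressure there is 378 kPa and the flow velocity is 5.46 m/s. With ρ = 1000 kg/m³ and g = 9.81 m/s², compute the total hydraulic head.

h ≈ 254.81 m

Pressure head ψ = P/(ρg) = 378×1000 / (1000 × 9.81) = 38.53 m.
Velocity head = v²/(2g) = 5.46² / (2 × 9.81) = 1.519 m.
h = z + ψ + v²/(2g) = 214.76 + 38.53 + 1.519 = 254.81 m.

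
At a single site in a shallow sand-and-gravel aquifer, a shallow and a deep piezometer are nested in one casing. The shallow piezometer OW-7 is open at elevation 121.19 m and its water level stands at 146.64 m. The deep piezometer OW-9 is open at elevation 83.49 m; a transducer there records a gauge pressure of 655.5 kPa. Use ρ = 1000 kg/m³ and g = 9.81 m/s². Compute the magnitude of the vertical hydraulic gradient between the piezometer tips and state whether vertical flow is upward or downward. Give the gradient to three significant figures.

|i_v| ≈ 0.0973; vertical flow is upward

Total head at OW-7: h = 146.64 m (water level in the standpipe).
Pressure head at OW-9: ψ = P/(ρg) = 655.5×1000 / (1000 × 9.81) = 66.82 m.
Total head at OW-9: h = z + ψ = 83.49 + 66.82 = 150.31 m.
Δh = h(OW-7) − h(OW-9) = 146.64 − 150.31 = -3.67 m.
Vertical separation Δz = 121.19 − 83.49 = 37.70 m.
|i_v| = |Δh| / Δz = 3.67 / 37.70 = 0.0973.
Head is higher in the deep piezometer, so vertical flow is upward (discharge condition).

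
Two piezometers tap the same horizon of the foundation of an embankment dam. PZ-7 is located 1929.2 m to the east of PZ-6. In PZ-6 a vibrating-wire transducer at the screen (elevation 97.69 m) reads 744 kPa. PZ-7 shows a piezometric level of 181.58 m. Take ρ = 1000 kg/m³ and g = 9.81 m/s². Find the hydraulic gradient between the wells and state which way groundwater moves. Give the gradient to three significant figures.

Pressure head at PZ-6: ψ = P/(ρg) = 744×1000 / (1000 × 9.81) = 75.84 m.
Total head at PZ-6: h = z + ψ = 97.69 + 75.84 = 173.53 m.
Total head at PZ-7: h = 181.58 m (water level in the piezometer is the total head).
Head difference: h(PZ-6) − h(PZ-7) = 173.53 − 181.58 = -8.05 m.
Hydraulic gradient: i = |Δh| / L = 8.05 / 1929.2 = 0.00417.
Flow is from higher to lower head: from PZ-7 toward PZ-6, i.e. toward the west.

i ≈ 0.00417; groundwater flows toward the west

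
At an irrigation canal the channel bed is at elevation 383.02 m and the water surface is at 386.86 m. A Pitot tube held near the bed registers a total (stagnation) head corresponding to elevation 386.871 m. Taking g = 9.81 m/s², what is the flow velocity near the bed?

v ≈ 0.465 m/s

Near the bed, under hydrostatic conditions, the piezometric head (z + ψ) equals the free-surface elevation, 386.86 m.
Velocity head = total − piezometric = 386.871 − 386.86 = 0.011 m.
v = √(2g·h_v) = √(2 × 9.81 × 0.011) = 0.465 m/s.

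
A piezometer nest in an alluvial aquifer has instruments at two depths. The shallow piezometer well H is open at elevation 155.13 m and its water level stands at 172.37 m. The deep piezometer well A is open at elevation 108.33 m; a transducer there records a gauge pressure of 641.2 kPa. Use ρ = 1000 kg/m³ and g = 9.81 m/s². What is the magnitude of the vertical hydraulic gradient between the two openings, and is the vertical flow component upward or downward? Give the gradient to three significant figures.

Total head at well H: h = 172.37 m (water level in the standpipe).
Pressure head at well A: ψ = P/(ρg) = 641.2×1000 / (1000 × 9.81) = 65.36 m.
Total head at well A: h = z + ψ = 108.33 + 65.36 = 173.69 m.
Δh = h(well H) − h(well A) = 172.37 − 173.69 = -1.32 m.
Vertical separation Δz = 155.13 − 108.33 = 46.80 m.
|i_v| = |Δh| / Δz = 1.32 / 46.80 = 0.0282.
Head is higher in the deep piezometer, so vertical flow is upward (discharge condition).

|i_v| ≈ 0.0282; vertical flow is upward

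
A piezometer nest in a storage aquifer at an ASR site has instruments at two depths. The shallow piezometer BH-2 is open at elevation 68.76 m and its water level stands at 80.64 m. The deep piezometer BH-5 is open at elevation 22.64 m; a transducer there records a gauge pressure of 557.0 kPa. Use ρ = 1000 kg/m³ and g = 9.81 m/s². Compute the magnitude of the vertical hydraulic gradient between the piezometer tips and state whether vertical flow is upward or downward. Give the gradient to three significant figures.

Total head at BH-2: h = 80.64 m (water level in the standpipe).
Pressure head at BH-5: ψ = P/(ρg) = 557.0×1000 / (1000 × 9.81) = 56.78 m.
Total head at BH-5: h = z + ψ = 22.64 + 56.78 = 79.42 m.
Δh = h(BH-2) − h(BH-5) = 80.64 − 79.42 = 1.22 m.
Vertical separation Δz = 68.76 − 22.64 = 46.12 m.
|i_v| = |Δh| / Δz = 1.22 / 46.12 = 0.0265.
Head is higher in the shallow piezometer, so vertical flow is downward (recharge condition).

|i_v| ≈ 0.0265; vertical flow is downward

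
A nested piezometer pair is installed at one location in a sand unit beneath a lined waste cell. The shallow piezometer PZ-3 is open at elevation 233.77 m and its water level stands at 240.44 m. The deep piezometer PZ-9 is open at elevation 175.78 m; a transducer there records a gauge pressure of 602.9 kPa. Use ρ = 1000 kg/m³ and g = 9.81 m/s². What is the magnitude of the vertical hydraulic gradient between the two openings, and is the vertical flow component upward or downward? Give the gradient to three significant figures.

|i_v| ≈ 0.0552; vertical flow is downward

Total head at PZ-3: h = 240.44 m (water level in the standpipe).
Pressure head at PZ-9: ψ = P/(ρg) = 602.9×1000 / (1000 × 9.81) = 61.46 m.
Total head at PZ-9: h = z + ψ = 175.78 + 61.46 = 237.24 m.
Δh = h(PZ-3) − h(PZ-9) = 240.44 − 237.24 = 3.20 m.
Vertical separation Δz = 233.77 − 175.78 = 57.99 m.
|i_v| = |Δh| / Δz = 3.20 / 57.99 = 0.0552.
Head is higher in the shallow piezometer, so vertical flow is downward (recharge condition).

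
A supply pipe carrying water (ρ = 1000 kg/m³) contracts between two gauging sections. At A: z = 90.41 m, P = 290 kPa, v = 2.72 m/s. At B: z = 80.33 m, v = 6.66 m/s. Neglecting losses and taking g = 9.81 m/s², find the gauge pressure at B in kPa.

P₂ ≈ 370 kPa

Pressure head at A: ψ₁ = P₁/(ρg) = 290×1000 / (1000 × 9.81) = 29.56 m.
Velocity heads: v₁²/2g = 2.72²/19.62 = 0.377 m; v₂²/2g = 6.66²/19.62 = 2.261 m.
Total head H = z₁ + ψ₁ + v₁²/2g = 90.41 + 29.56 + 0.377 = 120.35 m.
ψ₂ = H − z₂ − v₂²/2g = 120.35 − 80.33 − 2.261 = 37.76 m.
P₂ = ρgψ₂ = 1000 × 9.81 × 37.76 ≈ 370 kPa.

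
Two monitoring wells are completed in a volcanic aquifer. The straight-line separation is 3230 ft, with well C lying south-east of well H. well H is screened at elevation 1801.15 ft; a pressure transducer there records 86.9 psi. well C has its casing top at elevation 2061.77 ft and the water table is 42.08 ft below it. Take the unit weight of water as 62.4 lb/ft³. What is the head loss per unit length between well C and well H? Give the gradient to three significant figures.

i ≈ 0.00557 ft/ft

Pressure head at well H: ψ = 144·P/γ = 144 × 86.9 / 62.4 = 200.54 ft.
Total head at well H: h = z + ψ = 1801.15 + 200.54 = 2001.69 ft.
Total head at well C: h = 2061.77 − 42.08 = 2019.69 ft.
Head difference: h(well H) − h(well C) = 2001.69 − 2019.69 = -18.00 ft.
Hydraulic gradient: i = |Δh| / L = 18.00 / 3230 = 0.00557.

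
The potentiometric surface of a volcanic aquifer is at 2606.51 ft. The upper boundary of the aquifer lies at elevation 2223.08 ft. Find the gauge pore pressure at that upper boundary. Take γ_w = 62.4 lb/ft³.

Pressure head at the aquifer top: ψ = h − z = 2606.51 − 2223.08 = 383.43 ft.
P = γψ/144 = 62.4 × 383.43 / 144 = 166 psi.

P ≈ 166 psi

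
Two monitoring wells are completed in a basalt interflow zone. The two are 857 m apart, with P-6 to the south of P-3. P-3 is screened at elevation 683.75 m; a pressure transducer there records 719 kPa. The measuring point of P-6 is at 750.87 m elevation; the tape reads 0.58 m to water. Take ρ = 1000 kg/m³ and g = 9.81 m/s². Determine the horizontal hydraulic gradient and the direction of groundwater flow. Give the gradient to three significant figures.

Pressure head at P-3: ψ = P/(ρg) = 719×1000 / (1000 × 9.81) = 73.29 m.
Total head at P-3: h = z + ψ = 683.75 + 73.29 = 757.04 m.
Total head at P-6: h = 750.87 − 0.58 = 750.29 m.
Head difference: h(P-3) − h(P-6) = 757.04 − 750.29 = 6.75 m.
Hydraulic gradient: i = |Δh| / L = 6.75 / 857 = 0.00788.
Flow is from higher to lower head: from P-3 toward P-6, i.e. toward the south.

i ≈ 0.00788; groundwater flows toward the south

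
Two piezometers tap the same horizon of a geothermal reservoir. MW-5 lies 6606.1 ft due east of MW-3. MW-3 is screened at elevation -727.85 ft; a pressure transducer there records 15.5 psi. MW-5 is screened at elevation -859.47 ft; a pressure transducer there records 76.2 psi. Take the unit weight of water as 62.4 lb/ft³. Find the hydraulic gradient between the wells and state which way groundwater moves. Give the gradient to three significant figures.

i ≈ 0.00128; groundwater flows toward the west

Pressure head at MW-3: ψ = 144·P/γ = 144 × 15.5 / 62.4 = 35.77 ft.
Total head at MW-3: h = z + ψ = -727.85 + 35.77 = -692.08 ft.
Pressure head at MW-5: ψ = 144·P/γ = 144 × 76.2 / 62.4 = 175.85 ft.
Total head at MW-5: h = z + ψ = -859.47 + 175.85 = -683.62 ft.
Head difference: h(MW-3) − h(MW-5) = -692.08 − (-683.62) = -8.46 ft.
Hydraulic gradient: i = |Δh| / L = 8.46 / 6606.1 = 0.00128.
Flow is from higher to lower head: from MW-5 toward MW-3, i.e. toward the west.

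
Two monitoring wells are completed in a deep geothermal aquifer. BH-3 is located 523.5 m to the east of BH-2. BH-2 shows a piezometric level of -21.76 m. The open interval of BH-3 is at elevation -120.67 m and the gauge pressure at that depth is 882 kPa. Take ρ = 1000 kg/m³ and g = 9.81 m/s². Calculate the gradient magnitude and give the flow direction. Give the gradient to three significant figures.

Total head at BH-2: h = -21.76 m (water level in the piezometer is the total head).
Pressure head at BH-3: ψ = P/(ρg) = 882×1000 / (1000 × 9.81) = 89.91 m.
Total head at BH-3: h = z + ψ = -120.67 + 89.91 = -30.76 m.
Head difference: h(BH-2) − h(BH-3) = -21.76 − (-30.76) = 9.00 m.
Hydraulic gradient: i = |Δh| / L = 9.00 / 523.5 = 0.0172.
Flow is from higher to lower head: from BH-2 toward BH-3, i.e. toward the east.

i ≈ 0.0172; groundwater flows toward the east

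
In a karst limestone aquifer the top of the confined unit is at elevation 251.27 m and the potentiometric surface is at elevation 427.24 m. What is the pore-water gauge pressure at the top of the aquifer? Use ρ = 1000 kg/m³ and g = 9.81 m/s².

Pressure head at the aquifer top: ψ = h − z = 427.24 − 251.27 = 175.97 m.
P = ρgψ = 1000 × 9.81 × 175.97 = 1726266 Pa ≈ 1730 kPa.

P ≈ 1730 kPa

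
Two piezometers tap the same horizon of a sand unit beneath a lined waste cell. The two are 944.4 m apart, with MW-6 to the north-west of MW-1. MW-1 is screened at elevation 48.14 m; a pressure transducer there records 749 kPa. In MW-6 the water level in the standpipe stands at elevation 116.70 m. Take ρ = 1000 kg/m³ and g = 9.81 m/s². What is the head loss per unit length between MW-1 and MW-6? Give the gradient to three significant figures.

Pressure head at MW-1: ψ = P/(ρg) = 749×1000 / (1000 × 9.81) = 76.35 m.
Total head at MW-1: h = z + ψ = 48.14 + 76.35 = 124.49 m.
Total head at MW-6: h = 116.70 m (water level in the piezometer is the total head).
Head difference: h(MW-1) − h(MW-6) = 124.49 − 116.70 = 7.79 m.
Hydraulic gradient: i = |Δh| / L = 7.79 / 944.4 = 0.00825.

i ≈ 0.00825 m/m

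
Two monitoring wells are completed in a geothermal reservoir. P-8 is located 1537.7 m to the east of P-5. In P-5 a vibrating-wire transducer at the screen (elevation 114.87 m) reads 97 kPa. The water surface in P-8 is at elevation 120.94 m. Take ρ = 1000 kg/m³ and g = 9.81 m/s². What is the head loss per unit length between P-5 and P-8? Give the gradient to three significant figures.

Pressure head at P-5: ψ = P/(ρg) = 97×1000 / (1000 × 9.81) = 9.89 m.
Total head at P-5: h = z + ψ = 114.87 + 9.89 = 124.76 m.
Total head at P-8: h = 120.94 m (water level in the piezometer is the total head).
Head difference: h(P-5) − h(P-8) = 124.76 − 120.94 = 3.82 m.
Hydraulic gradient: i = |Δh| / L = 3.82 / 1537.7 = 0.00248.

i ≈ 0.00248 m/m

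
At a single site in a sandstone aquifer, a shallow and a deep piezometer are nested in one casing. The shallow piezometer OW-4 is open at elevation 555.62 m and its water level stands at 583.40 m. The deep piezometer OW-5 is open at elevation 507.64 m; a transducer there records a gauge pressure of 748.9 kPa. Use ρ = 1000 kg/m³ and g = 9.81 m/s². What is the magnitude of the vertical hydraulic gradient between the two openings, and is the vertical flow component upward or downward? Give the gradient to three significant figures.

Total head at OW-4: h = 583.40 m (water level in the standpipe).
Pressure head at OW-5: ψ = P/(ρg) = 748.9×1000 / (1000 × 9.81) = 76.34 m.
Total head at OW-5: h = z + ψ = 507.64 + 76.34 = 583.98 m.
Δh = h(OW-4) − h(OW-5) = 583.40 − 583.98 = -0.58 m.
Vertical separation Δz = 555.62 − 507.64 = 47.98 m.
|i_v| = |Δh| / Δz = 0.58 / 47.98 = 0.0121.
Head is higher in the deep piezometer, so vertical flow is upward (discharge condition).

|i_v| ≈ 0.0121; vertical flow is upward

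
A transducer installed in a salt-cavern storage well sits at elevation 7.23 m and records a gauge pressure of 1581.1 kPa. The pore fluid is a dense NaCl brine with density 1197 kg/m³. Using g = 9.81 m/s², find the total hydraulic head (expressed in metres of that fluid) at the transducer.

ψ = P/(ρg) = 1581.1×1000 / (1197 × 9.81) = 134.65 m.
h = z + ψ = 7.23 + 134.65 = 141.88 m.

h ≈ 141.88 m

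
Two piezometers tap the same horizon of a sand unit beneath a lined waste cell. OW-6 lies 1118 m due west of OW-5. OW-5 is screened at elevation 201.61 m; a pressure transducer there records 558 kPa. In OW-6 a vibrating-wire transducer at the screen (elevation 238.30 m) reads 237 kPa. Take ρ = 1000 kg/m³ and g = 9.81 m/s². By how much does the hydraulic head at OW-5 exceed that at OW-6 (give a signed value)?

Δh ≈ -3.97 m

Pressure head at OW-5: ψ = P/(ρg) = 558×1000 / (1000 × 9.81) = 56.88 m.
Total head at OW-5: h = z + ψ = 201.61 + 56.88 = 258.49 m.
Pressure head at OW-6: ψ = P/(ρg) = 237×1000 / (1000 × 9.81) = 24.16 m.
Total head at OW-6: h = z + ψ = 238.30 + 24.16 = 262.46 m.
Head difference: h(OW-5) − h(OW-6) = 258.49 − 262.46 = -3.97 m.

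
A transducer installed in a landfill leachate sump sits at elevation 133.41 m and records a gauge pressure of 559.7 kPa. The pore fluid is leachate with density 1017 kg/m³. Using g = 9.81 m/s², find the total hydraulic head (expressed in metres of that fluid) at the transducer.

h ≈ 189.51 m

ψ = P/(ρg) = 559.7×1000 / (1017 × 9.81) = 56.10 m.
h = z + ψ = 133.41 + 56.10 = 189.51 m.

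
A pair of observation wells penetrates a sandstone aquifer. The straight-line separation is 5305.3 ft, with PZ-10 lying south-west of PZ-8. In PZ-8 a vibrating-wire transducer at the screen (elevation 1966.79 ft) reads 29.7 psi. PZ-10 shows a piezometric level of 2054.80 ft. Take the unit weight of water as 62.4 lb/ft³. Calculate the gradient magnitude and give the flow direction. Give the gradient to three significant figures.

i ≈ 0.00367; groundwater flows toward the north-east

Pressure head at PZ-8: ψ = 144·P/γ = 144 × 29.7 / 62.4 = 68.54 ft.
Total head at PZ-8: h = z + ψ = 1966.79 + 68.54 = 2035.33 ft.
Total head at PZ-10: h = 2054.80 ft (water level in the piezometer is the total head).
Head difference: h(PZ-8) − h(PZ-10) = 2035.33 − 2054.80 = -19.47 ft.
Hydraulic gradient: i = |Δh| / L = 19.47 / 5305.3 = 0.00367.
Flow is from higher to lower head: from PZ-10 toward PZ-8, i.e. toward the north-east.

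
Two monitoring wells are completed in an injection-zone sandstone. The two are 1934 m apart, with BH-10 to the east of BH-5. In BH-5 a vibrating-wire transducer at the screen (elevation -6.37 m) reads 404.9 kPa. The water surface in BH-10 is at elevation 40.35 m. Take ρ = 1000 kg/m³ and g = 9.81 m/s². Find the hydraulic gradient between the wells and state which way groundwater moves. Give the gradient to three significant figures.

i ≈ 0.00282; groundwater flows toward the west

Pressure head at BH-5: ψ = P/(ρg) = 404.9×1000 / (1000 × 9.81) = 41.27 m.
Total head at BH-5: h = z + ψ = -6.37 + 41.27 = 34.90 m.
Total head at BH-10: h = 40.35 m (water level in the piezometer is the total head).
Head difference: h(BH-5) − h(BH-10) = 34.90 − 40.35 = -5.45 m.
Hydraulic gradient: i = |Δh| / L = 5.45 / 1934 = 0.00282.
Flow is from higher to lower head: from BH-10 toward BH-5, i.e. toward the west.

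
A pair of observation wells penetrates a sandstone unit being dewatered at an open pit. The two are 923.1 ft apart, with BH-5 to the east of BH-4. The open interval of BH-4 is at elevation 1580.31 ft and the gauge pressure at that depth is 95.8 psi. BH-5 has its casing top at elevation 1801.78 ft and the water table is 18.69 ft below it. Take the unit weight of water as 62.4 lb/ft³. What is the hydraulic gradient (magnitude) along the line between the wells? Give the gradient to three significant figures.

Pressure head at BH-4: ψ = 144·P/γ = 144 × 95.8 / 62.4 = 221.08 ft.
Total head at BH-4: h = z + ψ = 1580.31 + 221.08 = 1801.39 ft.
Total head at BH-5: h = 1801.78 − 18.69 = 1783.09 ft.
Head difference: h(BH-4) − h(BH-5) = 1801.39 − 1783.09 = 18.30 ft.
Hydraulic gradient: i = |Δh| / L = 18.30 / 923.1 = 0.0198.

i ≈ 0.0198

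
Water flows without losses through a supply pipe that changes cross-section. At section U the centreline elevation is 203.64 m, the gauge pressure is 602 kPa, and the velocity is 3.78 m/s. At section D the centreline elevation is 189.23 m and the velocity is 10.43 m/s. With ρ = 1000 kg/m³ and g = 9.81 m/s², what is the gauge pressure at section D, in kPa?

Pressure head at U: ψ₁ = P₁/(ρg) = 602×1000 / (1000 × 9.81) = 61.37 m.
Velocity heads: v₁²/2g = 3.78²/19.62 = 0.728 m; v₂²/2g = 10.43²/19.62 = 5.545 m.
Total head H = z₁ + ψ₁ + v₁²/2g = 203.64 + 61.37 + 0.728 = 265.74 m.
ψ₂ = H − z₂ − v₂²/2g = 265.74 − 189.23 − 5.545 = 70.97 m.
P₂ = ρgψ₂ = 1000 × 9.81 × 70.97 ≈ 696 kPa.

P₂ ≈ 696 kPa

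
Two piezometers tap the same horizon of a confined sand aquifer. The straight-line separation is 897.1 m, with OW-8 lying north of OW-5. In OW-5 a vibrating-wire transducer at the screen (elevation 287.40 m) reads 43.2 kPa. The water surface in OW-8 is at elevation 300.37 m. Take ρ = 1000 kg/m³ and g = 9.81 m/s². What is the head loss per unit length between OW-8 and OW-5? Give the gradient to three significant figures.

Pressure head at OW-5: ψ = P/(ρg) = 43.2×1000 / (1000 × 9.81) = 4.40 m.
Total head at OW-5: h = z + ψ = 287.40 + 4.40 = 291.80 m.
Total head at OW-8: h = 300.37 m (water level in the piezometer is the total head).
Head difference: h(OW-5) − h(OW-8) = 291.80 − 300.37 = -8.57 m.
Hydraulic gradient: i = |Δh| / L = 8.57 / 897.1 = 0.00955.

i ≈ 0.00955 m/m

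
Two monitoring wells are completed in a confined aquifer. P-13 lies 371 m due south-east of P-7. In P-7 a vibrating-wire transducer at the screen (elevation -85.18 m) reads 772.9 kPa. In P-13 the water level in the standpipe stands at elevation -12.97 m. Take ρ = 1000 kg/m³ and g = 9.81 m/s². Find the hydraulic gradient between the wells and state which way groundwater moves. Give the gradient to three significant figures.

i ≈ 0.0177; groundwater flows toward the south-east

Pressure head at P-7: ψ = P/(ρg) = 772.9×1000 / (1000 × 9.81) = 78.79 m.
Total head at P-7: h = z + ψ = -85.18 + 78.79 = -6.39 m.
Total head at P-13: h = -12.97 m (water level in the piezometer is the total head).
Head difference: h(P-7) − h(P-13) = -6.39 − (-12.97) = 6.58 m.
Hydraulic gradient: i = |Δh| / L = 6.58 / 371 = 0.0177.
Flow is from higher to lower head: from P-7 toward P-13, i.e. toward the south-east.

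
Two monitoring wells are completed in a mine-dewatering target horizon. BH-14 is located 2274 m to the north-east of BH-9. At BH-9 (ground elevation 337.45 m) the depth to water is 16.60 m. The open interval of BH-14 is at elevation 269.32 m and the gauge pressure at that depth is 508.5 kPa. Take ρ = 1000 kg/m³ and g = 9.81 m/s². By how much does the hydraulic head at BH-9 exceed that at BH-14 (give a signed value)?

Total head at BH-9: h = 337.45 − 16.60 = 320.85 m.
Pressure head at BH-14: ψ = P/(ρg) = 508.5×1000 / (1000 × 9.81) = 51.83 m.
Total head at BH-14: h = z + ψ = 269.32 + 51.83 = 321.15 m.
Head difference: h(BH-9) − h(BH-14) = 320.85 − 321.15 = -0.30 m.

Δh ≈ -0.30 m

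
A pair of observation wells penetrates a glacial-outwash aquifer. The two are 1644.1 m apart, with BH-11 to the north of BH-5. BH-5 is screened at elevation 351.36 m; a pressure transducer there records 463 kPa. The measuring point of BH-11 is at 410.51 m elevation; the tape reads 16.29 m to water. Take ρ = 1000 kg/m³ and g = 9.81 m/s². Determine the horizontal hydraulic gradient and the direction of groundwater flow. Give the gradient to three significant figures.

Pressure head at BH-5: ψ = P/(ρg) = 463×1000 / (1000 × 9.81) = 47.20 m.
Total head at BH-5: h = z + ψ = 351.36 + 47.20 = 398.56 m.
Total head at BH-11: h = 410.51 − 16.29 = 394.22 m.
Head difference: h(BH-5) − h(BH-11) = 398.56 − 394.22 = 4.34 m.
Hydraulic gradient: i = |Δh| / L = 4.34 / 1644.1 = 0.00264.
Flow is from higher to lower head: from BH-5 toward BH-11, i.e. toward the north.

i ≈ 0.00264; groundwater flows toward the north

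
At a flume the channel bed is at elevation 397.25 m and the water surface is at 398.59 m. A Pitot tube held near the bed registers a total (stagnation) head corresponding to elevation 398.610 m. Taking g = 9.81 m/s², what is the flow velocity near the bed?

v ≈ 0.626 m/s

Near the bed, under hydrostatic conditions, the piezometric head (z + ψ) equals the free-surface elevation, 398.59 m.
Velocity head = total − piezometric = 398.610 − 398.59 = 0.020 m.
v = √(2g·h_v) = √(2 × 9.81 × 0.020) = 0.626 m/s.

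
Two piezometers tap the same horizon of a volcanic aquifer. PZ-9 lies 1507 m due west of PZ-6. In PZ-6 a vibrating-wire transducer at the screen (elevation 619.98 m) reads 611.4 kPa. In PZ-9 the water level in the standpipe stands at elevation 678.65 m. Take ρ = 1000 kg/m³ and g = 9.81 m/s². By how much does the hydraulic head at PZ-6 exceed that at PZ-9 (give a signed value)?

Δh ≈ 3.65 m

Pressure head at PZ-6: ψ = P/(ρg) = 611.4×1000 / (1000 × 9.81) = 62.32 m.
Total head at PZ-6: h = z + ψ = 619.98 + 62.32 = 682.30 m.
Total head at PZ-9: h = 678.65 m (water level in the piezometer is the total head).
Head difference: h(PZ-6) − h(PZ-9) = 682.30 − 678.65 = 3.65 m.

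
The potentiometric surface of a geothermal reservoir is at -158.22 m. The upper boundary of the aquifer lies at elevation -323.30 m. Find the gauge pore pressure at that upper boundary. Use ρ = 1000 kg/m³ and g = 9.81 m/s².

Pressure head at the aquifer top: ψ = h − z = -158.22 − (-323.30) = 165.08 m.
P = ρgψ = 1000 × 9.81 × 165.08 = 1619435 Pa ≈ 1620 kPa.

P ≈ 1620 kPa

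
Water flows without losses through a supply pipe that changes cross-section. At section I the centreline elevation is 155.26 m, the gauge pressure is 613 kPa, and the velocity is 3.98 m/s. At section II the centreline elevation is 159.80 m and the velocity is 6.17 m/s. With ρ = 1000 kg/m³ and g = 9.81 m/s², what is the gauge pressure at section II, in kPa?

P₂ ≈ 557 kPa

Pressure head at I: ψ₁ = P₁/(ρg) = 613×1000 / (1000 × 9.81) = 62.49 m.
Velocity heads: v₁²/2g = 3.98²/19.62 = 0.807 m; v₂²/2g = 6.17²/19.62 = 1.940 m.
Total head H = z₁ + ψ₁ + v₁²/2g = 155.26 + 62.49 + 0.807 = 218.56 m.
ψ₂ = H − z₂ − v₂²/2g = 218.56 − 159.80 − 1.940 = 56.82 m.
P₂ = ρgψ₂ = 1000 × 9.81 × 56.82 ≈ 557 kPa.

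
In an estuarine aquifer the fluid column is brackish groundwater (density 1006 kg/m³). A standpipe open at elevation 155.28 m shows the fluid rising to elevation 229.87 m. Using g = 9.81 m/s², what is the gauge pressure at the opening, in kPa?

Pressure head ψ = h − z = 229.87 − 155.28 = 74.59 m.
P = ρgψ = 1006 × 9.81 × 74.59 = 736118 Pa ≈ 736 kPa.

P ≈ 736 kPa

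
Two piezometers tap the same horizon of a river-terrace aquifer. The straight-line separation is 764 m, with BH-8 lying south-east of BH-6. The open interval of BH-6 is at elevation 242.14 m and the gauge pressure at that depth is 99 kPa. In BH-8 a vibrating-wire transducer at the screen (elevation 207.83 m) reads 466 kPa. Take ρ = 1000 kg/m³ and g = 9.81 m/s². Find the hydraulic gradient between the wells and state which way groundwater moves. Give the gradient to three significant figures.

Pressure head at BH-6: ψ = P/(ρg) = 99×1000 / (1000 × 9.81) = 10.09 m.
Total head at BH-6: h = z + ψ = 242.14 + 10.09 = 252.23 m.
Pressure head at BH-8: ψ = P/(ρg) = 466×1000 / (1000 × 9.81) = 47.50 m.
Total head at BH-8: h = z + ψ = 207.83 + 47.50 = 255.33 m.
Head difference: h(BH-6) − h(BH-8) = 252.23 − 255.33 = -3.10 m.
Hydraulic gradient: i = |Δh| / L = 3.10 / 764 = 0.00406.
Flow is from higher to lower head: from BH-8 toward BH-6, i.e. toward the north-west.

i ≈ 0.00406; groundwater flows toward the north-west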